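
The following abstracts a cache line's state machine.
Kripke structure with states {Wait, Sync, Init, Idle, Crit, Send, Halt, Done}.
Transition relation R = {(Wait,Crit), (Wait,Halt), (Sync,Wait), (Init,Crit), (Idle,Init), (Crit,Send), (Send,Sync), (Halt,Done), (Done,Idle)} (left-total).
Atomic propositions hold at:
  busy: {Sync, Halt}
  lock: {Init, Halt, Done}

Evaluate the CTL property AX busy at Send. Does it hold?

Yes

Sat(AX busy) = {s : every successor in {Sync, Halt}} = {Send}
Send ∈ Sat(AX busy) = {Send}, so the formula holds at Send.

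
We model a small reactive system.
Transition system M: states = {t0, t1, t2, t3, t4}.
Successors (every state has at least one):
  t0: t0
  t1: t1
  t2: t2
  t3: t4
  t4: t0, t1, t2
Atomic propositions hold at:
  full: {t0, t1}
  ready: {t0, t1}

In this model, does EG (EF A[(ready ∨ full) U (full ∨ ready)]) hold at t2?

Sat(ready ∨ full) = {t0, t1}
Sat(full ∨ ready) = {t0, t1}
A[(ready ∨ full) U (full ∨ ready)]: least fixpoint, start Z0 = Sat((full ∨ ready)) = {t0, t1}, add states in Sat(ready ∨ full) with every successor in Z. Already a fixed point.
Sat(A[(ready ∨ full) U (full ∨ ready)]) = {t0, t1}
EF A[(ready ∨ full) U (full ∨ ready)]: least fixpoint, start Z0 = {t0, t1}, add states with some successor in Z. Z1 = {t0, t1, t4}; Z2 = {t0, t1, t3, t4}; fixed.
Sat(EF A[(ready ∨ full) U (full ∨ ready)]) = {t0, t1, t3, t4}
EG (EF A[(ready ∨ full) U (full ∨ ready)]): greatest fixpoint, start Z0 = {t0, t1, t3, t4}, keep only states in Sat with some successor in Z. Already a fixed point.
Sat(EG (EF A[(ready ∨ full) U (full ∨ ready)])) = {t0, t1, t3, t4}
t2 ∉ Sat(EG (EF A[(ready ∨ full) U (full ∨ ready)])) = {t0, t1, t3, t4}, so the formula does not hold at t2.

No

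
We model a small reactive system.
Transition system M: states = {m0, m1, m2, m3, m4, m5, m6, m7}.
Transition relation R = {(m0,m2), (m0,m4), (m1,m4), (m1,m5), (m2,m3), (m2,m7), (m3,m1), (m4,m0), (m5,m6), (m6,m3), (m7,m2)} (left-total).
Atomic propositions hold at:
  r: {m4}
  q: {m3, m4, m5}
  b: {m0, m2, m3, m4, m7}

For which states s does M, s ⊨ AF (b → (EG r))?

EG r: greatest fixpoint, start Z0 = {m4}, keep only states in Sat with some successor in Z. Z1 = ∅; fixed.
Sat(EG r) = ∅
Sat(b → (EG r)) = {m1, m5, m6}
AF (b → (EG r)): least fixpoint, start Z0 = {m1, m5, m6}, add states with every successor in Z. Z1 = {m1, m3, m5, m6}; fixed.
Sat(AF (b → (EG r))) = {m1, m3, m5, m6}

{m1, m3, m5, m6}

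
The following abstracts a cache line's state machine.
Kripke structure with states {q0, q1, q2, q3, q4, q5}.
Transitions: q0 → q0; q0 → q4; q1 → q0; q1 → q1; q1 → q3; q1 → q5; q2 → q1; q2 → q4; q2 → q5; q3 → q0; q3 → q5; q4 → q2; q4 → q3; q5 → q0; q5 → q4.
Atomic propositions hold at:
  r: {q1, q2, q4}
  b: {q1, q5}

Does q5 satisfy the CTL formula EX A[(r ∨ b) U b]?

Sat(r ∨ b) = {q1, q2, q4, q5}
A[(r ∨ b) U b]: least fixpoint, start Z0 = Sat(b) = {q1, q5}, add states in Sat(r ∨ b) with every successor in Z. Already a fixed point.
Sat(A[(r ∨ b) U b]) = {q1, q5}
Sat(EX A[(r ∨ b) U b]) = {s : some successor in {q1, q5}} = {q1, q2, q3}
q5 ∉ Sat(EX A[(r ∨ b) U b]) = {q1, q2, q3}, so the formula does not hold at q5.

No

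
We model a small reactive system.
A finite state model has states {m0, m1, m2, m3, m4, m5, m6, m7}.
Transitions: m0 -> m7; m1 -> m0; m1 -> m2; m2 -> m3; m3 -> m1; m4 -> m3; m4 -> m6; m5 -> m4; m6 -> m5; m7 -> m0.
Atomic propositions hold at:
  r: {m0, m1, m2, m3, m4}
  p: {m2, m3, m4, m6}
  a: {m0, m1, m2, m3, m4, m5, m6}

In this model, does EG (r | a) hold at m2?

Sat(r | a) = {m0, m1, m2, m3, m4, m5, m6}
EG (r | a): greatest fixpoint, start Z0 = {m0, m1, m2, m3, m4, m5, m6}, keep only states in Sat with some successor in Z. Z1 = {m1, m2, m3, m4, m5, m6}; fixed.
Sat(EG (r | a)) = {m1, m2, m3, m4, m5, m6}
m2 ∈ Sat(EG (r | a)) = {m1, m2, m3, m4, m5, m6}, so the formula holds at m2.

Yes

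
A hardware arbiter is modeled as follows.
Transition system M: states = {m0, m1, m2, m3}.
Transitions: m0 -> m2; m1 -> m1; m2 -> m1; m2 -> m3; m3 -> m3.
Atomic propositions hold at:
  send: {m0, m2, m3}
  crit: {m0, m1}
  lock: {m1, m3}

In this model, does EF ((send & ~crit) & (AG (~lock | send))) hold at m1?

Sat(~crit) = {m2, m3}
Sat(send & ~crit) = {m2, m3}
Sat(~lock) = {m0, m2}
Sat(~lock | send) = {m0, m2, m3}
AG (~lock | send): greatest fixpoint, start Z0 = {m0, m2, m3}, keep only states in Sat with every successor in Z. Z1 = {m0, m3}; Z2 = {m3}; fixed.
Sat(AG (~lock | send)) = {m3}
Sat((send & ~crit) & (AG (~lock | send))) = {m3}
EF ((send & ~crit) & (AG (~lock | send))): least fixpoint, start Z0 = {m3}, add states with some successor in Z. Z1 = {m2, m3}; Z2 = {m0, m2, m3}; fixed.
Sat(EF ((send & ~crit) & (AG (~lock | send)))) = {m0, m2, m3}
m1 ∉ Sat(EF ((send & ~crit) & (AG (~lock | send)))) = {m0, m2, m3}, so the formula does not hold at m1.

No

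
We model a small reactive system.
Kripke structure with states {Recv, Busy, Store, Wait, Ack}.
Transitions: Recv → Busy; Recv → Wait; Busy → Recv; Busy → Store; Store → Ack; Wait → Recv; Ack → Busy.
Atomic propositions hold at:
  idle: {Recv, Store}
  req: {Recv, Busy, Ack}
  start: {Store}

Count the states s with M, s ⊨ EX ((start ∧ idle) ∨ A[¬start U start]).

1

Sat(start ∧ idle) = {Store}
Sat(¬start) = {Recv, Busy, Wait, Ack}
A[¬start U start]: least fixpoint, start Z0 = Sat(start) = {Store}, add states in Sat(¬start) with every successor in Z. Already a fixed point.
Sat(A[¬start U start]) = {Store}
Sat((start ∧ idle) ∨ A[¬start U start]) = {Store}
Sat(EX ((start ∧ idle) ∨ A[¬start U start])) = {s : some successor in {Store}} = {Busy}
|Sat(EX ((start ∧ idle) ∨ A[¬start U start]))| = |{Busy}| = 1.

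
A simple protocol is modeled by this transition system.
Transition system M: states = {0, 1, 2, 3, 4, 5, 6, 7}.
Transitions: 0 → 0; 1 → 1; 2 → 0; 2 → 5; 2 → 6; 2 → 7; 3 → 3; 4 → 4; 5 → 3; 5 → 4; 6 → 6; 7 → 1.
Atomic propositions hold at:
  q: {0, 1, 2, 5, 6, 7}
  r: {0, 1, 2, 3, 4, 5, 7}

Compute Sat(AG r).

AG r: greatest fixpoint, start Z0 = {0, 1, 2, 3, 4, 5, 7}, keep only states in Sat with every successor in Z. Z1 = {0, 1, 3, 4, 5, 7}; fixed.
Sat(AG r) = {0, 1, 3, 4, 5, 7}

{0, 1, 3, 4, 5, 7}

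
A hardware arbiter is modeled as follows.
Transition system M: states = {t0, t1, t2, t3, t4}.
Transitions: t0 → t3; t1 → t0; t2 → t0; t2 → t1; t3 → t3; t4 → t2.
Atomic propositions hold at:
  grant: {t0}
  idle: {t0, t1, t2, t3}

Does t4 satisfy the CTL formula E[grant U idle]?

E[grant U idle]: least fixpoint, start Z0 = Sat(idle) = {t0, t1, t2, t3}, add states in Sat(grant) with some successor in Z. Already a fixed point.
Sat(E[grant U idle]) = {t0, t1, t2, t3}
t4 ∉ Sat(E[grant U idle]) = {t0, t1, t2, t3}, so the formula does not hold at t4.

No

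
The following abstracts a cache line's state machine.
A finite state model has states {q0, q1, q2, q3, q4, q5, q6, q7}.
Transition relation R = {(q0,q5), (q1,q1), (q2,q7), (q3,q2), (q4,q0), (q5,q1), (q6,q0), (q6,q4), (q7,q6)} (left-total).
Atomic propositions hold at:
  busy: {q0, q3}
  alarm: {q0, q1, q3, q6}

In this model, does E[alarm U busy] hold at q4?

E[alarm U busy]: least fixpoint, start Z0 = Sat(busy) = {q0, q3}, add states in Sat(alarm) with some successor in Z. Z1 = {q0, q3, q6}; fixed.
Sat(E[alarm U busy]) = {q0, q3, q6}
q4 ∉ Sat(E[alarm U busy]) = {q0, q3, q6}, so the formula does not hold at q4.

No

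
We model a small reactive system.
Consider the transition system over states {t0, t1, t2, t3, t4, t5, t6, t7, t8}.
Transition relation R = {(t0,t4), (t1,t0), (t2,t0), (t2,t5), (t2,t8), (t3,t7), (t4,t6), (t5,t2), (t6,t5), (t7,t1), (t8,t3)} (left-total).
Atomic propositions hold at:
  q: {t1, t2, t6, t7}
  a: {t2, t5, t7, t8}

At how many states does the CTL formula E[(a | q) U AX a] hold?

Sat(a | q) = {t1, t2, t5, t6, t7, t8}
Sat(AX a) = {s : every successor in {t2, t5, t7, t8}} = {t3, t5, t6}
E[(a | q) U AX a]: least fixpoint, start Z0 = Sat(AX a) = {t3, t5, t6}, add states in Sat(a | q) with some successor in Z. Z1 = {t2, t3, t5, t6, t8}; fixed.
Sat(E[(a | q) U AX a]) = {t2, t3, t5, t6, t8}
|Sat(E[(a | q) U AX a])| = |{t2, t3, t5, t6, t8}| = 5.

5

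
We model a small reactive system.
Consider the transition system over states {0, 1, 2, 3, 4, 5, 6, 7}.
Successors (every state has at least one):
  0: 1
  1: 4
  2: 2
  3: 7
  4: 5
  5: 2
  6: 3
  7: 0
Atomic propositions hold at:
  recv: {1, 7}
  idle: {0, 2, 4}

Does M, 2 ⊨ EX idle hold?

Yes

Sat(EX idle) = {s : some successor in {0, 2, 4}} = {1, 2, 5, 7}
2 ∈ Sat(EX idle) = {1, 2, 5, 7}, so the formula holds at 2.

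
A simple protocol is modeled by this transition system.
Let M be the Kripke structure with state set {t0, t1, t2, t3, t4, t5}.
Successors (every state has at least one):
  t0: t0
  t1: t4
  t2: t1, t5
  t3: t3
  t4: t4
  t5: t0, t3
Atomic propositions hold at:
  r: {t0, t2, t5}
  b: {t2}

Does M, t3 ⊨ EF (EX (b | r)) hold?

No

Sat(b | r) = {t0, t2, t5}
Sat(EX (b | r)) = {s : some successor in {t0, t2, t5}} = {t0, t2, t5}
EF (EX (b | r)): least fixpoint, start Z0 = {t0, t2, t5}, add states with some successor in Z. Already a fixed point.
Sat(EF (EX (b | r))) = {t0, t2, t5}
t3 ∉ Sat(EF (EX (b | r))) = {t0, t2, t5}, so the formula does not hold at t3.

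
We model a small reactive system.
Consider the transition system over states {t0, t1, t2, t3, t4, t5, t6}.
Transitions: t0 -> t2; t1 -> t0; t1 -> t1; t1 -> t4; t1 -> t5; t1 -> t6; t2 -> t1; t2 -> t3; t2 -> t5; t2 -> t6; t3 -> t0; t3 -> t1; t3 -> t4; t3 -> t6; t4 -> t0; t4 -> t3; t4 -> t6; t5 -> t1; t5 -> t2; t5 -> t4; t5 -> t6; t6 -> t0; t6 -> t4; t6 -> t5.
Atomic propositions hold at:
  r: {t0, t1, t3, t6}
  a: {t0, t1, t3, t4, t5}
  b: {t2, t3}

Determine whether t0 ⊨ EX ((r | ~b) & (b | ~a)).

Sat(~b) = {t0, t1, t4, t5, t6}
Sat(r | ~b) = {t0, t1, t3, t4, t5, t6}
Sat(~a) = {t2, t6}
Sat(b | ~a) = {t2, t3, t6}
Sat((r | ~b) & (b | ~a)) = {t3, t6}
Sat(EX ((r | ~b) & (b | ~a))) = {s : some successor in {t3, t6}} = {t1, t2, t3, t4, t5}
t0 ∉ Sat(EX ((r | ~b) & (b | ~a))) = {t1, t2, t3, t4, t5}, so the formula does not hold at t0.

No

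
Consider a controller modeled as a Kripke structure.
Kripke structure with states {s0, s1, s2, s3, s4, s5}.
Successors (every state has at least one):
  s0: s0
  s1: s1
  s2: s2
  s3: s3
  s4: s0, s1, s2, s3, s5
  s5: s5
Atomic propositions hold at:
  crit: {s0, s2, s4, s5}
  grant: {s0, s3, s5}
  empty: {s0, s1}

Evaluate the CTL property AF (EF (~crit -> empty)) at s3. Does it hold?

Sat(~crit) = {s1, s3}
Sat(~crit -> empty) = {s0, s1, s2, s4, s5}
EF (~crit -> empty): least fixpoint, start Z0 = {s0, s1, s2, s4, s5}, add states with some successor in Z. Already a fixed point.
Sat(EF (~crit -> empty)) = {s0, s1, s2, s4, s5}
AF (EF (~crit -> empty)): least fixpoint, start Z0 = {s0, s1, s2, s4, s5}, add states with every successor in Z. Already a fixed point.
Sat(AF (EF (~crit -> empty))) = {s0, s1, s2, s4, s5}
s3 ∉ Sat(AF (EF (~crit -> empty))) = {s0, s1, s2, s4, s5}, so the formula does not hold at s3.

No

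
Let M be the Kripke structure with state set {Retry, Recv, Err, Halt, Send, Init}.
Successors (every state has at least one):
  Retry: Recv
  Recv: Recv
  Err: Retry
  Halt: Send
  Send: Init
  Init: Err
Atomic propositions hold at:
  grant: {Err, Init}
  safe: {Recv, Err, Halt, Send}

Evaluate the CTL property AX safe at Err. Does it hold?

No

Sat(AX safe) = {s : every successor in {Recv, Err, Halt, Send}} = {Retry, Recv, Halt, Init}
Err ∉ Sat(AX safe) = {Retry, Recv, Halt, Init}, so the formula does not hold at Err.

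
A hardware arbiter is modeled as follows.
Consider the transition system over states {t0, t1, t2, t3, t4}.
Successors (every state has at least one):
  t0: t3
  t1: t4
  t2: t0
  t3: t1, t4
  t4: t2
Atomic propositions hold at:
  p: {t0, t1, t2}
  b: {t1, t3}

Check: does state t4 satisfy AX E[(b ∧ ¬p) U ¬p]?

Sat(¬p) = {t3, t4}
Sat(b ∧ ¬p) = {t3}
E[(b ∧ ¬p) U ¬p]: least fixpoint, start Z0 = Sat(¬p) = {t3, t4}, add states in Sat(b ∧ ¬p) with some successor in Z. Already a fixed point.
Sat(E[(b ∧ ¬p) U ¬p]) = {t3, t4}
Sat(AX E[(b ∧ ¬p) U ¬p]) = {s : every successor in {t3, t4}} = {t0, t1}
t4 ∉ Sat(AX E[(b ∧ ¬p) U ¬p]) = {t0, t1}, so the formula does not hold at t4.

No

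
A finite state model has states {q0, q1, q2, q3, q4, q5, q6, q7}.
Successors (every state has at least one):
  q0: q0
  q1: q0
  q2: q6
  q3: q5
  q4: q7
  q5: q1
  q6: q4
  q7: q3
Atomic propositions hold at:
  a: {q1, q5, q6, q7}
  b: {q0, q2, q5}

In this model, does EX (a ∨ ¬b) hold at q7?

Yes

Sat(¬b) = {q1, q3, q4, q6, q7}
Sat(a ∨ ¬b) = {q1, q3, q4, q5, q6, q7}
Sat(EX (a ∨ ¬b)) = {s : some successor in {q1, q3, q4, q5, q6, q7}} = {q2, q3, q4, q5, q6, q7}
q7 ∈ Sat(EX (a ∨ ¬b)) = {q2, q3, q4, q5, q6, q7}, so the formula holds at q7.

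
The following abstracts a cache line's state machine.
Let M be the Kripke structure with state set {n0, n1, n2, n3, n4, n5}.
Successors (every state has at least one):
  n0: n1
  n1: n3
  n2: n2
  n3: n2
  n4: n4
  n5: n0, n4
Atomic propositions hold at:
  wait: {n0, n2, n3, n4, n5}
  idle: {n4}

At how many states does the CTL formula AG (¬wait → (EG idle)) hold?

Sat(¬wait) = {n1}
EG idle: greatest fixpoint, start Z0 = {n4}, keep only states in Sat with some successor in Z. Already a fixed point.
Sat(EG idle) = {n4}
Sat(¬wait → (EG idle)) = {n0, n2, n3, n4, n5}
AG (¬wait → (EG idle)): greatest fixpoint, start Z0 = {n0, n2, n3, n4, n5}, keep only states in Sat with every successor in Z. Z1 = {n2, n3, n4, n5}; Z2 = {n2, n3, n4}; fixed.
Sat(AG (¬wait → (EG idle))) = {n2, n3, n4}
|Sat(AG (¬wait → (EG idle)))| = |{n2, n3, n4}| = 3.

3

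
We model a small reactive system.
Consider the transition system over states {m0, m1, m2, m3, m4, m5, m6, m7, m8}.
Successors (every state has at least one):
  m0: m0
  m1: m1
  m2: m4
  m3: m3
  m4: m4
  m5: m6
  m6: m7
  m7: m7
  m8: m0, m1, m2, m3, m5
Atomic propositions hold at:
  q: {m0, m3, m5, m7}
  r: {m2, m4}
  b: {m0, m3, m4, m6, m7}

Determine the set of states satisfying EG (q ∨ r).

Sat(q ∨ r) = {m0, m2, m3, m4, m5, m7}
EG (q ∨ r): greatest fixpoint, start Z0 = {m0, m2, m3, m4, m5, m7}, keep only states in Sat with some successor in Z. Z1 = {m0, m2, m3, m4, m7}; fixed.
Sat(EG (q ∨ r)) = {m0, m2, m3, m4, m7}

{m0, m2, m3, m4, m7}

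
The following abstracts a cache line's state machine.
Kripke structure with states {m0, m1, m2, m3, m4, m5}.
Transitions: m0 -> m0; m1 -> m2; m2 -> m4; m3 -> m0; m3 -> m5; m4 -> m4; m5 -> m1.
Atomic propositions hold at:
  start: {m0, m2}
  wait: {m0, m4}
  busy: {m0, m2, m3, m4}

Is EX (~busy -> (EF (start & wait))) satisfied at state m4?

Yes

Sat(~busy) = {m1, m5}
Sat(start & wait) = {m0}
EF (start & wait): least fixpoint, start Z0 = {m0}, add states with some successor in Z. Z1 = {m0, m3}; fixed.
Sat(EF (start & wait)) = {m0, m3}
Sat(~busy -> (EF (start & wait))) = {m0, m2, m3, m4}
Sat(EX (~busy -> (EF (start & wait)))) = {s : some successor in {m0, m2, m3, m4}} = {m0, m1, m2, m3, m4}
m4 ∈ Sat(EX (~busy -> (EF (start & wait)))) = {m0, m1, m2, m3, m4}, so the formula holds at m4.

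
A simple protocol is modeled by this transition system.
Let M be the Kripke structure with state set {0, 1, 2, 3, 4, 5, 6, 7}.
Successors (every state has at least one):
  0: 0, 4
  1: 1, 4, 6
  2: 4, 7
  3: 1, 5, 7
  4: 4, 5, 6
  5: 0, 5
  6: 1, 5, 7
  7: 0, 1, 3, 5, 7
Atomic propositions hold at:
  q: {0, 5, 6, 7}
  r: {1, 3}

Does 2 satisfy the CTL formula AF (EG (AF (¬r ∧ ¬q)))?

Yes

Sat(¬r) = {0, 2, 4, 5, 6, 7}
Sat(¬q) = {1, 2, 3, 4}
Sat(¬r ∧ ¬q) = {2, 4}
AF (¬r ∧ ¬q): least fixpoint, start Z0 = {2, 4}, add states with every successor in Z. Already a fixed point.
Sat(AF (¬r ∧ ¬q)) = {2, 4}
EG (AF (¬r ∧ ¬q)): greatest fixpoint, start Z0 = {2, 4}, keep only states in Sat with some successor in Z. Already a fixed point.
Sat(EG (AF (¬r ∧ ¬q))) = {2, 4}
AF (EG (AF (¬r ∧ ¬q))): least fixpoint, start Z0 = {2, 4}, add states with every successor in Z. Already a fixed point.
Sat(AF (EG (AF (¬r ∧ ¬q)))) = {2, 4}
2 ∈ Sat(AF (EG (AF (¬r ∧ ¬q)))) = {2, 4}, so the formula holds at 2.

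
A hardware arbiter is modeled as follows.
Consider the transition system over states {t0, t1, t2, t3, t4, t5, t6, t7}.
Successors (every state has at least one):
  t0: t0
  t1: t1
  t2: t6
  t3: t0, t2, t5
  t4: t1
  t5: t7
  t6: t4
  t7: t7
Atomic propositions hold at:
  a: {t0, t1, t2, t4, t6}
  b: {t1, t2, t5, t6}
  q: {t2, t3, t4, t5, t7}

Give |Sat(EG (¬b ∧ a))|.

1

Sat(¬b) = {t0, t3, t4, t7}
Sat(¬b ∧ a) = {t0, t4}
EG (¬b ∧ a): greatest fixpoint, start Z0 = {t0, t4}, keep only states in Sat with some successor in Z. Z1 = {t0}; fixed.
Sat(EG (¬b ∧ a)) = {t0}
|Sat(EG (¬b ∧ a))| = |{t0}| = 1.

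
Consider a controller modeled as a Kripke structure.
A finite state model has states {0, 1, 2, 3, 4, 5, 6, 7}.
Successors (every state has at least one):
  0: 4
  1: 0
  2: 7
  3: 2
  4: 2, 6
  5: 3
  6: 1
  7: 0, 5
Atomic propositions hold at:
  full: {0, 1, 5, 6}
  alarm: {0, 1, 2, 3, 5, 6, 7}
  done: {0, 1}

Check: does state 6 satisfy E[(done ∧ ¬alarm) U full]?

Sat(¬alarm) = {4}
Sat(done ∧ ¬alarm) = ∅
E[(done ∧ ¬alarm) U full]: least fixpoint, start Z0 = Sat(full) = {0, 1, 5, 6}, add states in Sat(done ∧ ¬alarm) with some successor in Z. Already a fixed point.
Sat(E[(done ∧ ¬alarm) U full]) = {0, 1, 5, 6}
6 ∈ Sat(E[(done ∧ ¬alarm) U full]) = {0, 1, 5, 6}, so the formula holds at 6.

Yes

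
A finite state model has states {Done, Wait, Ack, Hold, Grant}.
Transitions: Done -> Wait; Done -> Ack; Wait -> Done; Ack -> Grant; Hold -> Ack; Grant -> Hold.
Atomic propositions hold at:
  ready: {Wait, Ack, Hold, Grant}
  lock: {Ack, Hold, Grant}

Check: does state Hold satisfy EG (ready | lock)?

Yes

Sat(ready | lock) = {Wait, Ack, Hold, Grant}
EG (ready | lock): greatest fixpoint, start Z0 = {Wait, Ack, Hold, Grant}, keep only states in Sat with some successor in Z. Z1 = {Ack, Hold, Grant}; fixed.
Sat(EG (ready | lock)) = {Ack, Hold, Grant}
Hold ∈ Sat(EG (ready | lock)) = {Ack, Hold, Grant}, so the formula holds at Hold.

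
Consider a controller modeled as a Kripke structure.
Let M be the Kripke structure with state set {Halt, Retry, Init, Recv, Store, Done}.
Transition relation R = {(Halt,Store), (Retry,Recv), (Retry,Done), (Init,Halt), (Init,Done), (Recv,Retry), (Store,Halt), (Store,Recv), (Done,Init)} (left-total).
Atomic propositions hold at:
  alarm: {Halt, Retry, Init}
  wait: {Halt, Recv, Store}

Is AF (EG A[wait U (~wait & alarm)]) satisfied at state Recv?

Sat(~wait) = {Retry, Init, Done}
Sat(~wait & alarm) = {Retry, Init}
A[wait U (~wait & alarm)]: least fixpoint, start Z0 = Sat((~wait & alarm)) = {Retry, Init}, add states in Sat(wait) with every successor in Z. Z1 = {Retry, Init, Recv}; fixed.
Sat(A[wait U (~wait & alarm)]) = {Retry, Init, Recv}
EG A[wait U (~wait & alarm)]: greatest fixpoint, start Z0 = {Retry, Init, Recv}, keep only states in Sat with some successor in Z. Z1 = {Retry, Recv}; fixed.
Sat(EG A[wait U (~wait & alarm)]) = {Retry, Recv}
AF (EG A[wait U (~wait & alarm)]): least fixpoint, start Z0 = {Retry, Recv}, add states with every successor in Z. Already a fixed point.
Sat(AF (EG A[wait U (~wait & alarm)])) = {Retry, Recv}
Recv ∈ Sat(AF (EG A[wait U (~wait & alarm)])) = {Retry, Recv}, so the formula holds at Recv.

Yes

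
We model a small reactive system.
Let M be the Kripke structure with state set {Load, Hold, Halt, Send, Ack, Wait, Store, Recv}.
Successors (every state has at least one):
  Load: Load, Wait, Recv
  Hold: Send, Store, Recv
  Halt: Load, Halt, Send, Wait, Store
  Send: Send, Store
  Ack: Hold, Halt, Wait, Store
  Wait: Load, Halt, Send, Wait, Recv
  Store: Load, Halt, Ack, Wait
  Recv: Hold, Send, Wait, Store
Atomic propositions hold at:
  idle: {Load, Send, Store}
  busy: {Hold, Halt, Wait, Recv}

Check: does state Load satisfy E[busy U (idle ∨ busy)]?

Sat(idle ∨ busy) = {Load, Hold, Halt, Send, Wait, Store, Recv}
E[busy U (idle ∨ busy)]: least fixpoint, start Z0 = Sat((idle ∨ busy)) = {Load, Hold, Halt, Send, Wait, Store, Recv}, add states in Sat(busy) with some successor in Z. Already a fixed point.
Sat(E[busy U (idle ∨ busy)]) = {Load, Hold, Halt, Send, Wait, Store, Recv}
Load ∈ Sat(E[busy U (idle ∨ busy)]) = {Load, Hold, Halt, Send, Wait, Store, Recv}, so the formula holds at Load.

Yes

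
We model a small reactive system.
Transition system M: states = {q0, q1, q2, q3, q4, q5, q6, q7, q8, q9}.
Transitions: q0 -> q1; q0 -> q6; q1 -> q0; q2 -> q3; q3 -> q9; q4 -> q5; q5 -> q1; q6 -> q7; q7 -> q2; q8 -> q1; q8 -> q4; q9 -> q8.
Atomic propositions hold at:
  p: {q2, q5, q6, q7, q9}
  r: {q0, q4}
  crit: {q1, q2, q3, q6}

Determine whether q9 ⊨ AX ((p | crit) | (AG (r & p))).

No

Sat(p | crit) = {q1, q2, q3, q5, q6, q7, q9}
Sat(r & p) = ∅
AG (r & p): greatest fixpoint, start Z0 = ∅, keep only states in Sat with every successor in Z. Already a fixed point.
Sat(AG (r & p)) = ∅
Sat((p | crit) | (AG (r & p))) = {q1, q2, q3, q5, q6, q7, q9}
Sat(AX ((p | crit) | (AG (r & p)))) = {s : every successor in {q1, q2, q3, q5, q6, q7, q9}} = {q0, q2, q3, q4, q5, q6, q7}
q9 ∉ Sat(AX ((p | crit) | (AG (r & p)))) = {q0, q2, q3, q4, q5, q6, q7}, so the formula does not hold at q9.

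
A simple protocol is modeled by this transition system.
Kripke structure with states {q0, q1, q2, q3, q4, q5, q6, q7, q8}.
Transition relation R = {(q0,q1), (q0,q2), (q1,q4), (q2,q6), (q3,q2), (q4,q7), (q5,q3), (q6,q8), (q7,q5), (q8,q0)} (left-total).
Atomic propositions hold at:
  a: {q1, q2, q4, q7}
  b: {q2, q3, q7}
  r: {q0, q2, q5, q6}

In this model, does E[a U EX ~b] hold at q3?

Sat(~b) = {q0, q1, q4, q5, q6, q8}
Sat(EX ~b) = {s : some successor in {q0, q1, q4, q5, q6, q8}} = {q0, q1, q2, q6, q7, q8}
E[a U EX ~b]: least fixpoint, start Z0 = Sat(EX ~b) = {q0, q1, q2, q6, q7, q8}, add states in Sat(a) with some successor in Z. Z1 = {q0, q1, q2, q4, q6, q7, q8}; fixed.
Sat(E[a U EX ~b]) = {q0, q1, q2, q4, q6, q7, q8}
q3 ∉ Sat(E[a U EX ~b]) = {q0, q1, q2, q4, q6, q7, q8}, so the formula does not hold at q3.

No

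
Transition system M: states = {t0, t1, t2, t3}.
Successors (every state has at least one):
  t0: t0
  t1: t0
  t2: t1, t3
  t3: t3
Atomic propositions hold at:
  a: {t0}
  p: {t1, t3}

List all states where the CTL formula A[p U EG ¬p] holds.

Sat(¬p) = {t0, t2}
EG ¬p: greatest fixpoint, start Z0 = {t0, t2}, keep only states in Sat with some successor in Z. Z1 = {t0}; fixed.
Sat(EG ¬p) = {t0}
A[p U EG ¬p]: least fixpoint, start Z0 = Sat(EG ¬p) = {t0}, add states in Sat(p) with every successor in Z. Z1 = {t0, t1}; fixed.
Sat(A[p U EG ¬p]) = {t0, t1}

{t0, t1}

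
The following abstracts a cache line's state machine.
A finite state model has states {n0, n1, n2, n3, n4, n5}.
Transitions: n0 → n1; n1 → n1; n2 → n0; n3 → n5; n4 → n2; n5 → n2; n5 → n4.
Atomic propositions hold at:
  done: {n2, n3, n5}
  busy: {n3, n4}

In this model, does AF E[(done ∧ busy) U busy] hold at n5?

Sat(done ∧ busy) = {n3}
E[(done ∧ busy) U busy]: least fixpoint, start Z0 = Sat(busy) = {n3, n4}, add states in Sat(done ∧ busy) with some successor in Z. Already a fixed point.
Sat(E[(done ∧ busy) U busy]) = {n3, n4}
AF E[(done ∧ busy) U busy]: least fixpoint, start Z0 = {n3, n4}, add states with every successor in Z. Already a fixed point.
Sat(AF E[(done ∧ busy) U busy]) = {n3, n4}
n5 ∉ Sat(AF E[(done ∧ busy) U busy]) = {n3, n4}, so the formula does not hold at n5.

No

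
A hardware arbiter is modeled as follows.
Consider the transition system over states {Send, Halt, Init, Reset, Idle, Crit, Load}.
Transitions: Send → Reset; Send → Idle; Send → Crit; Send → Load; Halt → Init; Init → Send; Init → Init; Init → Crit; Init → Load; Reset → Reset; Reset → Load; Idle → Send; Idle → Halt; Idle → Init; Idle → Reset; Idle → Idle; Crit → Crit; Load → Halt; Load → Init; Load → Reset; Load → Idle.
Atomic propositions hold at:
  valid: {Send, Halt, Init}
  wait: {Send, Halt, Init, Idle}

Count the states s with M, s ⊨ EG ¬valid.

Sat(¬valid) = {Reset, Idle, Crit, Load}
EG ¬valid: greatest fixpoint, start Z0 = {Reset, Idle, Crit, Load}, keep only states in Sat with some successor in Z. Already a fixed point.
Sat(EG ¬valid) = {Reset, Idle, Crit, Load}
|Sat(EG ¬valid)| = |{Reset, Idle, Crit, Load}| = 4.

4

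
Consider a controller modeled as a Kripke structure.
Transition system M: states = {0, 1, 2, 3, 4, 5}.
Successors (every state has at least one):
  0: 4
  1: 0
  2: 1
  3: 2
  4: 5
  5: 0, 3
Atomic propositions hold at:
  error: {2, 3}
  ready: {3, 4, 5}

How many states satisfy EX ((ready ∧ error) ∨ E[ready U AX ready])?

Sat(ready ∧ error) = {3}
Sat(AX ready) = {s : every successor in {3, 4, 5}} = {0, 4}
E[ready U AX ready]: least fixpoint, start Z0 = Sat(AX ready) = {0, 4}, add states in Sat(ready) with some successor in Z. Z1 = {0, 4, 5}; fixed.
Sat(E[ready U AX ready]) = {0, 4, 5}
Sat((ready ∧ error) ∨ E[ready U AX ready]) = {0, 3, 4, 5}
Sat(EX ((ready ∧ error) ∨ E[ready U AX ready])) = {s : some successor in {0, 3, 4, 5}} = {0, 1, 4, 5}
|Sat(EX ((ready ∧ error) ∨ E[ready U AX ready]))| = |{0, 1, 4, 5}| = 4.

4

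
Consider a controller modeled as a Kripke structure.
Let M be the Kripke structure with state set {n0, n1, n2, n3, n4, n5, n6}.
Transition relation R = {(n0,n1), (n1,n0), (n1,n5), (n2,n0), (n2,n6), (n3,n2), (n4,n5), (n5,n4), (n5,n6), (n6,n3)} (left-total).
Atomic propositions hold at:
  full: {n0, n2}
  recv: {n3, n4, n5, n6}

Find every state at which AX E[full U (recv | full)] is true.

{n1, n2, n3, n4, n5, n6}

Sat(recv | full) = {n0, n2, n3, n4, n5, n6}
E[full U (recv | full)]: least fixpoint, start Z0 = Sat((recv | full)) = {n0, n2, n3, n4, n5, n6}, add states in Sat(full) with some successor in Z. Already a fixed point.
Sat(E[full U (recv | full)]) = {n0, n2, n3, n4, n5, n6}
Sat(AX E[full U (recv | full)]) = {s : every successor in {n0, n2, n3, n4, n5, n6}} = {n1, n2, n3, n4, n5, n6}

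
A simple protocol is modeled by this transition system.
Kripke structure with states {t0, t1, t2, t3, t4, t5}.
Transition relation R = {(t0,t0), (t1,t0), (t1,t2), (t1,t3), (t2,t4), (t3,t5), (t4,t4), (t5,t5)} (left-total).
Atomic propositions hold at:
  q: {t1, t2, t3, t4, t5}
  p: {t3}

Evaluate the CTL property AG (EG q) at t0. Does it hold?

EG q: greatest fixpoint, start Z0 = {t1, t2, t3, t4, t5}, keep only states in Sat with some successor in Z. Already a fixed point.
Sat(EG q) = {t1, t2, t3, t4, t5}
AG (EG q): greatest fixpoint, start Z0 = {t1, t2, t3, t4, t5}, keep only states in Sat with every successor in Z. Z1 = {t2, t3, t4, t5}; fixed.
Sat(AG (EG q)) = {t2, t3, t4, t5}
t0 ∉ Sat(AG (EG q)) = {t2, t3, t4, t5}, so the formula does not hold at t0.

No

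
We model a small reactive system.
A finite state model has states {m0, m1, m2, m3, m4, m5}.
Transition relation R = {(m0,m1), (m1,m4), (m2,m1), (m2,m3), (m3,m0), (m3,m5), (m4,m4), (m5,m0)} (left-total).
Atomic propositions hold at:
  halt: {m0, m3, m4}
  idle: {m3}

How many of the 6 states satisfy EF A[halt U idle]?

A[halt U idle]: least fixpoint, start Z0 = Sat(idle) = {m3}, add states in Sat(halt) with every successor in Z. Already a fixed point.
Sat(A[halt U idle]) = {m3}
EF A[halt U idle]: least fixpoint, start Z0 = {m3}, add states with some successor in Z. Z1 = {m2, m3}; fixed.
Sat(EF A[halt U idle]) = {m2, m3}
|Sat(EF A[halt U idle])| = |{m2, m3}| = 2.

2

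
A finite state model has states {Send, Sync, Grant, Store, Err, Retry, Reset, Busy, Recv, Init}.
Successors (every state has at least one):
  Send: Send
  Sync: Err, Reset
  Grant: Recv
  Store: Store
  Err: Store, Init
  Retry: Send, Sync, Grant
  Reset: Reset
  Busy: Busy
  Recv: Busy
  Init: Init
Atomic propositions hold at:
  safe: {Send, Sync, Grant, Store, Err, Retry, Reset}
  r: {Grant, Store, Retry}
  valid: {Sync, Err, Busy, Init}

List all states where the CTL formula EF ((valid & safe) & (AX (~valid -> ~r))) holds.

Sat(valid & safe) = {Sync, Err}
Sat(~valid) = {Send, Grant, Store, Retry, Reset, Recv}
Sat(~r) = {Send, Sync, Err, Reset, Busy, Recv, Init}
Sat(~valid -> ~r) = {Send, Sync, Err, Reset, Busy, Recv, Init}
Sat(AX (~valid -> ~r)) = {s : every successor in {Send, Sync, Err, Reset, Busy, Recv, Init}} = {Send, Sync, Grant, Reset, Busy, Recv, Init}
Sat((valid & safe) & (AX (~valid -> ~r))) = {Sync}
EF ((valid & safe) & (AX (~valid -> ~r))): least fixpoint, start Z0 = {Sync}, add states with some successor in Z. Z1 = {Sync, Retry}; fixed.
Sat(EF ((valid & safe) & (AX (~valid -> ~r)))) = {Sync, Retry}

{Sync, Retry}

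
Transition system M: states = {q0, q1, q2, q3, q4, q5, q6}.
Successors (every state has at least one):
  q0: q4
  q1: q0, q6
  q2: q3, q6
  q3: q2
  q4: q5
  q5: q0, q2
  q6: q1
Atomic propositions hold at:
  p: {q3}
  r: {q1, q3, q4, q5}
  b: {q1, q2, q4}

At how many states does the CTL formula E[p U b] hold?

4

E[p U b]: least fixpoint, start Z0 = Sat(b) = {q1, q2, q4}, add states in Sat(p) with some successor in Z. Z1 = {q1, q2, q3, q4}; fixed.
Sat(E[p U b]) = {q1, q2, q3, q4}
|Sat(E[p U b])| = |{q1, q2, q3, q4}| = 4.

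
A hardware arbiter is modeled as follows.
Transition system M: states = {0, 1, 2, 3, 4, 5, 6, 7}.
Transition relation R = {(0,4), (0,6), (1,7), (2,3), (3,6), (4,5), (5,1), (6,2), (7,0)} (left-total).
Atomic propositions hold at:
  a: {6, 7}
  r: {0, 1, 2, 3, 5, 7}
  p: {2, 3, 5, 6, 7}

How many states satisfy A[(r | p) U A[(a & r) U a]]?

6

Sat(r | p) = {0, 1, 2, 3, 5, 6, 7}
Sat(a & r) = {7}
A[(a & r) U a]: least fixpoint, start Z0 = Sat(a) = {6, 7}, add states in Sat(a & r) with every successor in Z. Already a fixed point.
Sat(A[(a & r) U a]) = {6, 7}
A[(r | p) U A[(a & r) U a]]: least fixpoint, start Z0 = Sat(A[(a & r) U a]) = {6, 7}, add states in Sat(r | p) with every successor in Z. Z1 = {1, 3, 6, 7}; Z2 = {1, 2, 3, 5, 6, 7}; fixed.
Sat(A[(r | p) U A[(a & r) U a]]) = {1, 2, 3, 5, 6, 7}
|Sat(A[(r | p) U A[(a & r) U a]])| = |{1, 2, 3, 5, 6, 7}| = 6.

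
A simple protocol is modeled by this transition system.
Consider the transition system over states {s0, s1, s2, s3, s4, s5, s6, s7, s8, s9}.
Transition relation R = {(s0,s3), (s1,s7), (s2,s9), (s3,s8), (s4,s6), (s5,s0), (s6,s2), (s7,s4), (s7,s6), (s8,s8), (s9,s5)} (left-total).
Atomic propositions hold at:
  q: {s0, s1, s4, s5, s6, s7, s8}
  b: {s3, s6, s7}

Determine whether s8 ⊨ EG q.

EG q: greatest fixpoint, start Z0 = {s0, s1, s4, s5, s6, s7, s8}, keep only states in Sat with some successor in Z. Z1 = {s1, s4, s5, s7, s8}; Z2 = {s1, s7, s8}; Z3 = {s1, s8}; Z4 = {s8}; fixed.
Sat(EG q) = {s8}
s8 ∈ Sat(EG q) = {s8}, so the formula holds at s8.

Yes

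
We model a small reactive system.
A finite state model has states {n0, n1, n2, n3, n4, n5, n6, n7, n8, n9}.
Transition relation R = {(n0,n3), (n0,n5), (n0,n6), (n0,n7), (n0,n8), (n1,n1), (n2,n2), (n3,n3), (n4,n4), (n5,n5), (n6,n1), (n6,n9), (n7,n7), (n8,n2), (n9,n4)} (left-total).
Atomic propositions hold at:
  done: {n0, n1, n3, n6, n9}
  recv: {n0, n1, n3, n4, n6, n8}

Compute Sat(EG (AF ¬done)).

{n2, n4, n5, n7, n8, n9}

Sat(¬done) = {n2, n4, n5, n7, n8}
AF ¬done: least fixpoint, start Z0 = {n2, n4, n5, n7, n8}, add states with every successor in Z. Z1 = {n2, n4, n5, n7, n8, n9}; fixed.
Sat(AF ¬done) = {n2, n4, n5, n7, n8, n9}
EG (AF ¬done): greatest fixpoint, start Z0 = {n2, n4, n5, n7, n8, n9}, keep only states in Sat with some successor in Z. Already a fixed point.
Sat(EG (AF ¬done)) = {n2, n4, n5, n7, n8, n9}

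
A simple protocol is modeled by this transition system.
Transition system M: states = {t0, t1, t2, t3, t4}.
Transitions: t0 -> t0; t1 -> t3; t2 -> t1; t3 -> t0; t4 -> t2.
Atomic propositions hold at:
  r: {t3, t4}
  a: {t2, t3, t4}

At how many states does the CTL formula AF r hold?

AF r: least fixpoint, start Z0 = {t3, t4}, add states with every successor in Z. Z1 = {t1, t3, t4}; Z2 = {t1, t2, t3, t4}; fixed.
Sat(AF r) = {t1, t2, t3, t4}
|Sat(AF r)| = |{t1, t2, t3, t4}| = 4.

4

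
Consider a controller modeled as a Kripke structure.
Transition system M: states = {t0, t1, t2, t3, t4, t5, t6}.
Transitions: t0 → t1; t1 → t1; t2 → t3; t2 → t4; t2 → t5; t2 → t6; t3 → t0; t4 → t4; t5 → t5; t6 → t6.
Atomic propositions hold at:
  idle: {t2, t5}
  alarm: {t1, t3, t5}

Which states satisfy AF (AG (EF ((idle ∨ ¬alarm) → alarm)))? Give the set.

{t0, t1, t3, t5}

Sat(¬alarm) = {t0, t2, t4, t6}
Sat(idle ∨ ¬alarm) = {t0, t2, t4, t5, t6}
Sat((idle ∨ ¬alarm) → alarm) = {t1, t3, t5}
EF ((idle ∨ ¬alarm) → alarm): least fixpoint, start Z0 = {t1, t3, t5}, add states with some successor in Z. Z1 = {t0, t1, t2, t3, t5}; fixed.
Sat(EF ((idle ∨ ¬alarm) → alarm)) = {t0, t1, t2, t3, t5}
AG (EF ((idle ∨ ¬alarm) → alarm)): greatest fixpoint, start Z0 = {t0, t1, t2, t3, t5}, keep only states in Sat with every successor in Z. Z1 = {t0, t1, t3, t5}; fixed.
Sat(AG (EF ((idle ∨ ¬alarm) → alarm))) = {t0, t1, t3, t5}
AF (AG (EF ((idle ∨ ¬alarm) → alarm))): least fixpoint, start Z0 = {t0, t1, t3, t5}, add states with every successor in Z. Already a fixed point.
Sat(AF (AG (EF ((idle ∨ ¬alarm) → alarm)))) = {t0, t1, t3, t5}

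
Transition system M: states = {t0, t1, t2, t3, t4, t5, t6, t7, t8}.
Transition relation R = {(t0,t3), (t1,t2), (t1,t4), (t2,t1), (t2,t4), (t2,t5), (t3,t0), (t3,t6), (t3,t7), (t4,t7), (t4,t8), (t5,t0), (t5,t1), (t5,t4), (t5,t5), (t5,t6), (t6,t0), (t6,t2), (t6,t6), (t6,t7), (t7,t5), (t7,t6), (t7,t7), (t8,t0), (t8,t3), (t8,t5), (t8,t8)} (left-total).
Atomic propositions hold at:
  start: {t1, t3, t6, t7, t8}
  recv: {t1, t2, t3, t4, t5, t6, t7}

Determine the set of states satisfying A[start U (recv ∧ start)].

{t1, t3, t6, t7}

Sat(recv ∧ start) = {t1, t3, t6, t7}
A[start U (recv ∧ start)]: least fixpoint, start Z0 = Sat((recv ∧ start)) = {t1, t3, t6, t7}, add states in Sat(start) with every successor in Z. Already a fixed point.
Sat(A[start U (recv ∧ start)]) = {t1, t3, t6, t7}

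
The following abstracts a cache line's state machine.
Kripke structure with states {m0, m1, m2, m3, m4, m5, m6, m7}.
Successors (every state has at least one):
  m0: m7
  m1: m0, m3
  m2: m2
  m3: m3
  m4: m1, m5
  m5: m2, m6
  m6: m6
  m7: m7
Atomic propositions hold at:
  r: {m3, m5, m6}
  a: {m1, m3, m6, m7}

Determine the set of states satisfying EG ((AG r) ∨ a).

AG r: greatest fixpoint, start Z0 = {m3, m5, m6}, keep only states in Sat with every successor in Z. Z1 = {m3, m6}; fixed.
Sat(AG r) = {m3, m6}
Sat((AG r) ∨ a) = {m1, m3, m6, m7}
EG ((AG r) ∨ a): greatest fixpoint, start Z0 = {m1, m3, m6, m7}, keep only states in Sat with some successor in Z. Already a fixed point.
Sat(EG ((AG r) ∨ a)) = {m1, m3, m6, m7}

{m1, m3, m6, m7}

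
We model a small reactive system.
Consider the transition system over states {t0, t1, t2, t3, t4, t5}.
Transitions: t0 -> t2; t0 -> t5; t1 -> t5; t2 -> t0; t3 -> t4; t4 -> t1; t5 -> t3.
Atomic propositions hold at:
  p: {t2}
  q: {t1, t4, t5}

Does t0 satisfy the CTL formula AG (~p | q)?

No

Sat(~p) = {t0, t1, t3, t4, t5}
Sat(~p | q) = {t0, t1, t3, t4, t5}
AG (~p | q): greatest fixpoint, start Z0 = {t0, t1, t3, t4, t5}, keep only states in Sat with every successor in Z. Z1 = {t1, t3, t4, t5}; fixed.
Sat(AG (~p | q)) = {t1, t3, t4, t5}
t0 ∉ Sat(AG (~p | q)) = {t1, t3, t4, t5}, so the formula does not hold at t0.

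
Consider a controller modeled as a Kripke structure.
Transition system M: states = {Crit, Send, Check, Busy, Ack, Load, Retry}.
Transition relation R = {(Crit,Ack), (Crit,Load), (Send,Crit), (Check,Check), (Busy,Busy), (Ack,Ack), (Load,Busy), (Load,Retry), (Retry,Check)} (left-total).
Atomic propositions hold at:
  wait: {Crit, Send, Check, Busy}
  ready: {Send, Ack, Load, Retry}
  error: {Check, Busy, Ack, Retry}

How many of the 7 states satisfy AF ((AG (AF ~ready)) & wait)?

4

Sat(~ready) = {Crit, Check, Busy}
AF ~ready: least fixpoint, start Z0 = {Crit, Check, Busy}, add states with every successor in Z. Z1 = {Crit, Send, Check, Busy, Retry}; Z2 = {Crit, Send, Check, Busy, Load, Retry}; fixed.
Sat(AF ~ready) = {Crit, Send, Check, Busy, Load, Retry}
AG (AF ~ready): greatest fixpoint, start Z0 = {Crit, Send, Check, Busy, Load, Retry}, keep only states in Sat with every successor in Z. Z1 = {Send, Check, Busy, Load, Retry}; Z2 = {Check, Busy, Load, Retry}; fixed.
Sat(AG (AF ~ready)) = {Check, Busy, Load, Retry}
Sat((AG (AF ~ready)) & wait) = {Check, Busy}
AF ((AG (AF ~ready)) & wait): least fixpoint, start Z0 = {Check, Busy}, add states with every successor in Z. Z1 = {Check, Busy, Retry}; Z2 = {Check, Busy, Load, Retry}; fixed.
Sat(AF ((AG (AF ~ready)) & wait)) = {Check, Busy, Load, Retry}
|Sat(AF ((AG (AF ~ready)) & wait))| = |{Check, Busy, Load, Retry}| = 4.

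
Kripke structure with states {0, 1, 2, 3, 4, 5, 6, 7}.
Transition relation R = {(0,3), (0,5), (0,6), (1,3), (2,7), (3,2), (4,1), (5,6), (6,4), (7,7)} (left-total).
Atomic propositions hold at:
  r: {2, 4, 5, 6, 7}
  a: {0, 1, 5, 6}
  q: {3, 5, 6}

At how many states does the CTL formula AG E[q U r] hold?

E[q U r]: least fixpoint, start Z0 = Sat(r) = {2, 4, 5, 6, 7}, add states in Sat(q) with some successor in Z. Z1 = {2, 3, 4, 5, 6, 7}; fixed.
Sat(E[q U r]) = {2, 3, 4, 5, 6, 7}
AG E[q U r]: greatest fixpoint, start Z0 = {2, 3, 4, 5, 6, 7}, keep only states in Sat with every successor in Z. Z1 = {2, 3, 5, 6, 7}; Z2 = {2, 3, 5, 7}; Z3 = {2, 3, 7}; fixed.
Sat(AG E[q U r]) = {2, 3, 7}
|Sat(AG E[q U r])| = |{2, 3, 7}| = 3.

3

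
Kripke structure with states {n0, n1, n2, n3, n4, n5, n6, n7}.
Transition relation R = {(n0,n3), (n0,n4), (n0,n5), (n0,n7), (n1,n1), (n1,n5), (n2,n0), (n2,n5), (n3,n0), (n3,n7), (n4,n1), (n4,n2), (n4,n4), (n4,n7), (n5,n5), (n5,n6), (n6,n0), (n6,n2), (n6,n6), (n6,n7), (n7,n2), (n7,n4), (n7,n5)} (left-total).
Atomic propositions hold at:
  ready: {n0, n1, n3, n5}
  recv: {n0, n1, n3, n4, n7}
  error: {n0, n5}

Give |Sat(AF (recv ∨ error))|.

7

Sat(recv ∨ error) = {n0, n1, n3, n4, n5, n7}
AF (recv ∨ error): least fixpoint, start Z0 = {n0, n1, n3, n4, n5, n7}, add states with every successor in Z. Z1 = {n0, n1, n2, n3, n4, n5, n7}; fixed.
Sat(AF (recv ∨ error)) = {n0, n1, n2, n3, n4, n5, n7}
|Sat(AF (recv ∨ error))| = |{n0, n1, n2, n3, n4, n5, n7}| = 7.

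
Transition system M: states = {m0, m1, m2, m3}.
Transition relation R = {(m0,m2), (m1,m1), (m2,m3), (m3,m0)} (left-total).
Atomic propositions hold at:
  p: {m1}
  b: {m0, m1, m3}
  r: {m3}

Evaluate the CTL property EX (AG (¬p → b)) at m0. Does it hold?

Sat(¬p) = {m0, m2, m3}
Sat(¬p → b) = {m0, m1, m3}
AG (¬p → b): greatest fixpoint, start Z0 = {m0, m1, m3}, keep only states in Sat with every successor in Z. Z1 = {m1, m3}; Z2 = {m1}; fixed.
Sat(AG (¬p → b)) = {m1}
Sat(EX (AG (¬p → b))) = {s : some successor in {m1}} = {m1}
m0 ∉ Sat(EX (AG (¬p → b))) = {m1}, so the formula does not hold at m0.

No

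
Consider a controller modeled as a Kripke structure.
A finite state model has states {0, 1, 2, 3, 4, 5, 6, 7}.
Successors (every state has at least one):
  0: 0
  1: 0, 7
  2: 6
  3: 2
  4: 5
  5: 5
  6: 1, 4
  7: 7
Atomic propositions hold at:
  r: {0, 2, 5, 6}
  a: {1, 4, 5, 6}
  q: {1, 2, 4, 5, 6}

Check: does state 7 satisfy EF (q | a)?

Sat(q | a) = {1, 2, 4, 5, 6}
EF (q | a): least fixpoint, start Z0 = {1, 2, 4, 5, 6}, add states with some successor in Z. Z1 = {1, 2, 3, 4, 5, 6}; fixed.
Sat(EF (q | a)) = {1, 2, 3, 4, 5, 6}
7 ∉ Sat(EF (q | a)) = {1, 2, 3, 4, 5, 6}, so the formula does not hold at 7.

No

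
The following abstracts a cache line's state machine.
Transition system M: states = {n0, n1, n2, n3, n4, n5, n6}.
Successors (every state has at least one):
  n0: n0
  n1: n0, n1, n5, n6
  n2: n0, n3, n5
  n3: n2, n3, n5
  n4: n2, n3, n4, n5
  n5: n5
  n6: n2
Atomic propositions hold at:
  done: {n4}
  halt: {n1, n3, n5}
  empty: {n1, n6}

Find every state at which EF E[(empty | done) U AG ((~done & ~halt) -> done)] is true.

Sat(empty | done) = {n1, n4, n6}
Sat(~done) = {n0, n1, n2, n3, n5, n6}
Sat(~halt) = {n0, n2, n4, n6}
Sat(~done & ~halt) = {n0, n2, n6}
Sat((~done & ~halt) -> done) = {n1, n3, n4, n5}
AG ((~done & ~halt) -> done): greatest fixpoint, start Z0 = {n1, n3, n4, n5}, keep only states in Sat with every successor in Z. Z1 = {n5}; fixed.
Sat(AG ((~done & ~halt) -> done)) = {n5}
E[(empty | done) U AG ((~done & ~halt) -> done)]: least fixpoint, start Z0 = Sat(AG ((~done & ~halt) -> done)) = {n5}, add states in Sat(empty | done) with some successor in Z. Z1 = {n1, n4, n5}; fixed.
Sat(E[(empty | done) U AG ((~done & ~halt) -> done)]) = {n1, n4, n5}
EF E[(empty | done) U AG ((~done & ~halt) -> done)]: least fixpoint, start Z0 = {n1, n4, n5}, add states with some successor in Z. Z1 = {n1, n2, n3, n4, n5}; Z2 = {n1, n2, n3, n4, n5, n6}; fixed.
Sat(EF E[(empty | done) U AG ((~done & ~halt) -> done)]) = {n1, n2, n3, n4, n5, n6}

{n1, n2, n3, n4, n5, n6}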